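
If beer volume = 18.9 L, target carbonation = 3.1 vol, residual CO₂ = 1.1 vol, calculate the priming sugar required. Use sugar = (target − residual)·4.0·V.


sugar = (3.1 − 1.1)·4.0·18.9

151.2000 g


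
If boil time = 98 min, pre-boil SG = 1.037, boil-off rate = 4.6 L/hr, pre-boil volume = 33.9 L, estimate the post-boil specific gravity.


V_post = V_pre − rate·(t/60);  SG_post = 1 + (SG_pre−1)·V_pre/V_post
V_post = 33.9 − 4.6·(98/60) = 26.3867
SG_post = 1 + (1.037 − 1)·33.9/26.3867

1.0475


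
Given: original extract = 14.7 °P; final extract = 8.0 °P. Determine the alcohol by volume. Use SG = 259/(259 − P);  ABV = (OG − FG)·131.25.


OG = 259/(259 − 14.7) = 1.0602
FG = 259/(259 − 8.0) = 1.0319
ABV = (1.0602 − 1.0319)·131.25

3.7143 % ABV


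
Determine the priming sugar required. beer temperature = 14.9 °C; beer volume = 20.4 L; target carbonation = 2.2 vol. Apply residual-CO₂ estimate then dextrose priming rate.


residual = 14.695·(0.01821 + 0.09011·e^(−0.04·T));  sugar = (target − residual)·4.0·V
residual = 14.695·(0.01821 + 0.09011·e^(−0.04·14.9)) = 0.9972
sugar = (2.2 − 0.9972)·4.0·20.4

98.1463 g


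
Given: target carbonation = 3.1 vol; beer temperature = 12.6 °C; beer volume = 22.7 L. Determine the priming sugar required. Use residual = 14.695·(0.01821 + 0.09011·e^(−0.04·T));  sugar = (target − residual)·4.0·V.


residual = 14.695·(0.01821 + 0.09011·e^(−0.04·12.6)) = 1.0675
sugar = (3.1 − 1.0675)·4.0·22.7

184.5476 g


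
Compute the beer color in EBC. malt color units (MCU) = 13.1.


SRM = 1.4922·MCU^0.6859;  EBC = SRM·1.97
SRM = 1.4922·13.1^0.6859 = 8.7129
EBC = 8.7129·1.97

17.1644 EBC


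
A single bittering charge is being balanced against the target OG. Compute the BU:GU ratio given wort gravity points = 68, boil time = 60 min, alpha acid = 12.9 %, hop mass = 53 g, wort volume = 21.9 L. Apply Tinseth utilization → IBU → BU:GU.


U = 1.65·0.000125^(GP/1000)·(1−e^(−0.04t))/4.15;  IBU = (α/100)·m·U·1000/V;  BU:GU = IBU/GP
U = 1.65·0.000125^(68/1000)·(1−e^(−0.04·60))/4.15 = 0.1962
IBU = (12.9/100)·53·0.1962·1000/21.9 = 61.2556
BU:GU = 61.2556/68

0.9008


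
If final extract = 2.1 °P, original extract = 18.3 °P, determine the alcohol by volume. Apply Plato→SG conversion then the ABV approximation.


SG = 259/(259 − P);  ABV = (OG − FG)·131.25
OG = 259/(259 − 18.3) = 1.0760
FG = 259/(259 − 2.1) = 1.0082
ABV = (1.0760 − 1.0082)·131.25

8.9058 % ABV


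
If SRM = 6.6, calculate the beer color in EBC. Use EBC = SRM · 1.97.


EBC = 6.6 · 1.97

13.0020 EBC


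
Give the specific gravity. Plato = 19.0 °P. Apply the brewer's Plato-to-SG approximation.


SG = 259/(259 − P)
SG = 259/(259 − 19.0)

1.0792


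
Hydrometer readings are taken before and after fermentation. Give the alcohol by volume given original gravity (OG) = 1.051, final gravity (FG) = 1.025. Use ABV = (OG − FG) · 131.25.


ABV = (1.051 − 1.025) · 131.25

3.4125 % ABV


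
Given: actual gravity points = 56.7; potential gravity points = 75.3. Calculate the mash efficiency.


efficiency = actual / potential × 100
efficiency = 56.7 / 75.3 × 100

75.2988 %


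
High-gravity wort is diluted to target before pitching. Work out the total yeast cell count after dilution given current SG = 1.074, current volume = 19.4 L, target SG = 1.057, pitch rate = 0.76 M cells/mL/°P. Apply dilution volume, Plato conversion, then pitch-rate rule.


V_w = V·((SG_c−1)/(SG_t−1)−1);  °P = 259 − 259/SG_t;  cells = rate·(V+V_w)·°P
V_w = 19.4·((1.074−1)/(1.057−1)−1) = 5.7860
V_final = 19.4 + 5.7860 = 25.1860
°P = 259 − 259/1.057 = 13.9669
cells = 0.76·25.1860·13.9669

267.3448 billion cells


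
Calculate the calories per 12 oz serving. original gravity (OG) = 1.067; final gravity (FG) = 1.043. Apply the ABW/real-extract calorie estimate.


ABW = (OG−FG)·131.25·0.79/FG;  °P = 259 − 259/SG (for OG→OE and FG→AE);  RE = 0.1808·OE + 0.8192·AE;  Cal = (6.9·ABW + 4·(RE−0.1))·FG·3.55
ABW = (1.067 − 1.043)·131.25·0.79/1.043 = 2.3859
OE = 259 − 259/1.067 = 16.2634 °P
AE = 259 − 259/1.043 = 10.6779 °P
RE = 0.1808·16.2634 + 0.8192·10.6779 = 11.6877 °P
Cal = (6.9·2.3859 + 4·(11.6877−0.1))·1.043·3.55

232.5768 kcal


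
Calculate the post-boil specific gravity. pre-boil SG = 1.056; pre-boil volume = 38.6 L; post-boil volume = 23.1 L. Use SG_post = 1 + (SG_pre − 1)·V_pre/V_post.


pts_pre = (1.056 − 1)·1000 = 56.0000
pts_post = 56.0000·38.6/23.1 = 93.5758
SG_post = 1 + 93.5758/1000

1.0936


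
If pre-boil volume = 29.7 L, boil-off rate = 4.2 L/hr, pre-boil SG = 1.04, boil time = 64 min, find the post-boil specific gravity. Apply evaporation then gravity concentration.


V_post = V_pre − rate·(t/60);  SG_post = 1 + (SG_pre−1)·V_pre/V_post
V_post = 29.7 − 4.2·(64/60) = 25.2200
SG_post = 1 + (1.04 − 1)·29.7/25.2200

1.0471


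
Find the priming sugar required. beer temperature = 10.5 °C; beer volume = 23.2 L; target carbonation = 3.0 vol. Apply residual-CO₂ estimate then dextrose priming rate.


residual = 14.695·(0.01821 + 0.09011·e^(−0.04·T));  sugar = (target − residual)·4.0·V
residual = 14.695·(0.01821 + 0.09011·e^(−0.04·10.5)) = 1.1376
sugar = (3.0 − 1.1376)·4.0·23.2

172.8274 g


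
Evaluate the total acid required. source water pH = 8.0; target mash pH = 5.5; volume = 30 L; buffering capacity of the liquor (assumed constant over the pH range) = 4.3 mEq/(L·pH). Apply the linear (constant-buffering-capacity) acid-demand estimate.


acid = buffering capacity · (pH_source − pH_target) · V
acid = 4.3 · (8.0 − 5.5) · 30

322.5000 mEq


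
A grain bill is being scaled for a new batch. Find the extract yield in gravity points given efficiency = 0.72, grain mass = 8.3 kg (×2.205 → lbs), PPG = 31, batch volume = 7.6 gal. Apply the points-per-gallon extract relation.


points = lbs × PPG × eff / vol
lbs = 8.3 × 2.205 = 18.3015
points = 18.3015 × 31 × 0.72 / 7.6

53.7486 points


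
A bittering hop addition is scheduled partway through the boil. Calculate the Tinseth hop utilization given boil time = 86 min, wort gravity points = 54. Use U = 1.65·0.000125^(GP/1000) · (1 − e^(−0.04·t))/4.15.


bigness = 1.65·0.000125^(54/1000) = 1.0156
boil_factor = (1 − e^(−0.04·86))/4.15 = 0.2332
U = 1.0156 · 0.2332

0.2369


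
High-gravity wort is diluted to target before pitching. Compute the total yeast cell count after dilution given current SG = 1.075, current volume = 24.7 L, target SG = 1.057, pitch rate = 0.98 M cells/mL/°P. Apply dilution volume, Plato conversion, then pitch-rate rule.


V_w = V·((SG_c−1)/(SG_t−1)−1);  °P = 259 − 259/SG_t;  cells = rate·(V+V_w)·°P
V_w = 24.7·((1.075−1)/(1.057−1)−1) = 7.8000
V_final = 24.7 + 7.8000 = 32.5000
°P = 259 − 259/1.057 = 13.9669
cells = 0.98·32.5000·13.9669

444.8454 billion cells


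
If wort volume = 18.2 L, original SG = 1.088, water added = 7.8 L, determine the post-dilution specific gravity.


SG_new = 1 + (SG_old − 1)·V_old/(V_old + V_water)
pts = (1.088 − 1)·1000·18.2/(18.2 + 7.8) = 61.6000
SG_new = 1 + 61.6000/1000

1.0616


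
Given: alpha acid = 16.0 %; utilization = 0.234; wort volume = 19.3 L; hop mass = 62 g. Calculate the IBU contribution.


IBU = (α/100)·mass·U·1000 / V
IBU = (16.0/100)·62·0.234·1000 / 19.3

120.2736 IBU


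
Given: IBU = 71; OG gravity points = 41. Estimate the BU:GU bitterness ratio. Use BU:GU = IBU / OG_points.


BU:GU = 71 / 41

1.7317


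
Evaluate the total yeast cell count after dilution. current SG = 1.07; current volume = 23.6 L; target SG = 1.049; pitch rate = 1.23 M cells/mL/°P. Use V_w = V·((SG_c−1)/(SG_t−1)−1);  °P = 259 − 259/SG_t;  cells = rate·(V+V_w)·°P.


V_w = 23.6·((1.07−1)/(1.049−1)−1) = 10.1143
V_final = 23.6 + 10.1143 = 33.7143
°P = 259 − 259/1.049 = 12.0982
cells = 1.23·33.7143·12.0982

501.6946 billion cells


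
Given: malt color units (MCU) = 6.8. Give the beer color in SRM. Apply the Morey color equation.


SRM = 1.4922 · MCU^0.6859
SRM = 1.4922 · 6.8^0.6859

5.5571 SRM


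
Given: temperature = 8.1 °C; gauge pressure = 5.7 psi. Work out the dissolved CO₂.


vols = (P + 14.695)·(0.01821 + 0.09011·e^(−0.04·T))
vols = (5.7 + 14.695)·(0.01821 + 0.09011·e^(−0.04·8.1))

1.7006 volumes


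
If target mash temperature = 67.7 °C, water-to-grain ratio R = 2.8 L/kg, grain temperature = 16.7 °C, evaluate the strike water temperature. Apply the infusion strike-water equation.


T_strike = (0.41/R)·(T_mash − T_grain) + T_mash
T_strike = (0.41/2.8)·(67.7 − 16.7) + 67.7

75.1679 °C


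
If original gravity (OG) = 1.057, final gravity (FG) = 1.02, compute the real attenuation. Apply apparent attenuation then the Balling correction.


AA = (OG−FG)/(OG−1)·100;  RA = AA·0.8192
AA = (1.057 − 1.02)/(1.057 − 1)·100 = 64.9123
RA = 64.9123·0.8192

53.1761 %


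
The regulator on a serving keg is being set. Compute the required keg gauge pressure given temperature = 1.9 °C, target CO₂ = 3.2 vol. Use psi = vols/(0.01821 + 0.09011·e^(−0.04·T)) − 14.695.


psi = 3.2/(0.01821 + 0.09011·e^(−0.04·1.9)) − 14.695

16.7622 psi


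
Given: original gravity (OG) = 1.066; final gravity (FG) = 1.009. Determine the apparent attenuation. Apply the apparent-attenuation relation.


AA = (OG − FG)/(OG − 1) · 100
AA = (1.066 − 1.009)/(1.066 − 1) · 100

86.3636 %


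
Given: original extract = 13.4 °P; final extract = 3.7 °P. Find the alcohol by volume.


SG = 259/(259 − P);  ABV = (OG − FG)·131.25
OG = 259/(259 − 13.4) = 1.0546
FG = 259/(259 − 3.7) = 1.0145
ABV = (1.0546 − 1.0145)·131.25

5.2589 % ABV


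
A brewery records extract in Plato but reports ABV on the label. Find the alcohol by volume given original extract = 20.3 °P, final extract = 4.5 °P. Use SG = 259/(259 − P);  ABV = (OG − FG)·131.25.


OG = 259/(259 − 20.3) = 1.0850
FG = 259/(259 − 4.5) = 1.0177
ABV = (1.0850 − 1.0177)·131.25

8.8413 % ABV


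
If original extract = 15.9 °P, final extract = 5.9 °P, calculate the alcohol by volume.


SG = 259/(259 − P);  ABV = (OG − FG)·131.25
OG = 259/(259 − 15.9) = 1.0654
FG = 259/(259 − 5.9) = 1.0233
ABV = (1.0654 − 1.0233)·131.25

5.5249 % ABV


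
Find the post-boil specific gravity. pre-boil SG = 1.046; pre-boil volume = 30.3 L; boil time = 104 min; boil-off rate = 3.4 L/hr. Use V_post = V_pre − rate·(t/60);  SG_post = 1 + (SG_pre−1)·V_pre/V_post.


V_post = 30.3 − 3.4·(104/60) = 24.4067
SG_post = 1 + (1.046 − 1)·30.3/24.4067

1.0571


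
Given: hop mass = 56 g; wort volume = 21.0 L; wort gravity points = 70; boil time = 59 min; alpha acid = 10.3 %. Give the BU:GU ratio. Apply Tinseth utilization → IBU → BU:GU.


U = 1.65·0.000125^(GP/1000)·(1−e^(−0.04t))/4.15;  IBU = (α/100)·m·U·1000/V;  BU:GU = IBU/GP
U = 1.65·0.000125^(70/1000)·(1−e^(−0.04·59))/4.15 = 0.1919
IBU = (10.3/100)·56·0.1919·1000/21.0 = 52.7172
BU:GU = 52.7172/70

0.7531


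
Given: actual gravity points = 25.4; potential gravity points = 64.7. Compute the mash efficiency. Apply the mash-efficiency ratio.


efficiency = actual / potential × 100
efficiency = 25.4 / 64.7 × 100

39.2581 %


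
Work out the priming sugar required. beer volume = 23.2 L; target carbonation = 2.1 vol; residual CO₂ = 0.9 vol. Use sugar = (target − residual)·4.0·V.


sugar = (2.1 − 0.9)·4.0·23.2

111.3600 g


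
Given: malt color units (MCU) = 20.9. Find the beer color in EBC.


SRM = 1.4922·MCU^0.6859;  EBC = SRM·1.97
SRM = 1.4922·20.9^0.6859 = 12.0037
EBC = 12.0037·1.97

23.6473 EBC


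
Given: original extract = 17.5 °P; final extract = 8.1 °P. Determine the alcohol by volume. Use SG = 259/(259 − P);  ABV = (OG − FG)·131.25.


OG = 259/(259 − 17.5) = 1.0725
FG = 259/(259 − 8.1) = 1.0323
ABV = (1.0725 − 1.0323)·131.25

5.2736 % ABV


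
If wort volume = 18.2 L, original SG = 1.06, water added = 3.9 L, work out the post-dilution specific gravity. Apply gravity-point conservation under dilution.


SG_new = 1 + (SG_old − 1)·V_old/(V_old + V_water)
pts = (1.06 − 1)·1000·18.2/(18.2 + 3.9) = 49.4118
SG_new = 1 + 49.4118/1000

1.0494


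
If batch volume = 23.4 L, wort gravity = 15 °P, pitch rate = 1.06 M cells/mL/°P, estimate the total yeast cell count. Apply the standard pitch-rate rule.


cells (billions) = rate · V_L · °P
cells = 1.06 · 23.4 · 15

372.0600 billion cells


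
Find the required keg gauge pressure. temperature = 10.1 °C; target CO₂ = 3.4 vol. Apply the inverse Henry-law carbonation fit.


psi = vols/(0.01821 + 0.09011·e^(−0.04·T)) − 14.695
psi = 3.4/(0.01821 + 0.09011·e^(−0.04·10.1)) − 14.695

28.6882 psi


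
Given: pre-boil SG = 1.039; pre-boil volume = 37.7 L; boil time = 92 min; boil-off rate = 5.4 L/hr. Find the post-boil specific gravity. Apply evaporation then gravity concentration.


V_post = V_pre − rate·(t/60);  SG_post = 1 + (SG_pre−1)·V_pre/V_post
V_post = 37.7 − 5.4·(92/60) = 29.4200
SG_post = 1 + (1.039 − 1)·37.7/29.4200

1.0500


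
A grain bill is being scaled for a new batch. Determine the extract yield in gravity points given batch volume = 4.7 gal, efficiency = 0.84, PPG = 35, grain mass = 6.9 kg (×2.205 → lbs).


points = lbs × PPG × eff / vol
lbs = 6.9 × 2.205 = 15.2145
points = 15.2145 × 35 × 0.84 / 4.7

95.1716 points


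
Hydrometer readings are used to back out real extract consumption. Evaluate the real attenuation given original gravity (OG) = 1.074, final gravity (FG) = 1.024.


AA = (OG−FG)/(OG−1)·100;  RA = AA·0.8192
AA = (1.074 − 1.024)/(1.074 − 1)·100 = 67.5676
RA = 67.5676·0.8192

55.3514 %


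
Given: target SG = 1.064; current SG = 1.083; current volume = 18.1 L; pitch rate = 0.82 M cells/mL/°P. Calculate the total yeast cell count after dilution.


V_w = V·((SG_c−1)/(SG_t−1)−1);  °P = 259 − 259/SG_t;  cells = rate·(V+V_w)·°P
V_w = 18.1·((1.083−1)/(1.064−1)−1) = 5.3734
V_final = 18.1 + 5.3734 = 23.4734
°P = 259 − 259/1.064 = 15.5789
cells = 0.82·23.4734·15.5789

299.8670 billion cells


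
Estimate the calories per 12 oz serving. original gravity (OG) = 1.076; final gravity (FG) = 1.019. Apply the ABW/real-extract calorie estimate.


ABW = (OG−FG)·131.25·0.79/FG;  °P = 259 − 259/SG (for OG→OE and FG→AE);  RE = 0.1808·OE + 0.8192·AE;  Cal = (6.9·ABW + 4·(RE−0.1))·FG·3.55
ABW = (1.076 − 1.019)·131.25·0.79/1.019 = 5.8000
OE = 259 − 259/1.076 = 18.2937 °P
AE = 259 − 259/1.019 = 4.8292 °P
RE = 0.1808·18.2937 + 0.8192·4.8292 = 7.2636 °P
Cal = (6.9·5.8000 + 4·(7.2636−0.1))·1.019·3.55

248.4261 kcal


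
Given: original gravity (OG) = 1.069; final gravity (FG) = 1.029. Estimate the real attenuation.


AA = (OG−FG)/(OG−1)·100;  RA = AA·0.8192
AA = (1.069 − 1.029)/(1.069 − 1)·100 = 57.9710
RA = 57.9710·0.8192

47.4899 %


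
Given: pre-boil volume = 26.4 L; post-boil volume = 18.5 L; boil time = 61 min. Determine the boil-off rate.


rate = (V_pre − V_post) / (t_min/60)
rate = (26.4 − 18.5) / (61/60)

7.7705 L/hr


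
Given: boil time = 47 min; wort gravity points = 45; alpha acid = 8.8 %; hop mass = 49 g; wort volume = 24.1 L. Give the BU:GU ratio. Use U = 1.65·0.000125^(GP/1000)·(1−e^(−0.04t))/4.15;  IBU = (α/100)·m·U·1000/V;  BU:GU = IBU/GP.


U = 1.65·0.000125^(45/1000)·(1−e^(−0.04·47))/4.15 = 0.2248
IBU = (8.8/100)·49·0.2248·1000/24.1 = 40.2302
BU:GU = 40.2302/45

0.8940


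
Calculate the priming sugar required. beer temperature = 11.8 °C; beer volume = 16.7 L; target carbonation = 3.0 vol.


residual = 14.695·(0.01821 + 0.09011·e^(−0.04·T));  sugar = (target − residual)·4.0·V
residual = 14.695·(0.01821 + 0.09011·e^(−0.04·11.8)) = 1.0935
sugar = (3.0 − 1.0935)·4.0·16.7

127.3509 g


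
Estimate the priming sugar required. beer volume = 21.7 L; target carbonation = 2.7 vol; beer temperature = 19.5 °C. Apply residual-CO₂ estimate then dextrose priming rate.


residual = 14.695·(0.01821 + 0.09011·e^(−0.04·T));  sugar = (target − residual)·4.0·V
residual = 14.695·(0.01821 + 0.09011·e^(−0.04·19.5)) = 0.8746
sugar = (2.7 − 0.8746)·4.0·21.7

158.4446 g


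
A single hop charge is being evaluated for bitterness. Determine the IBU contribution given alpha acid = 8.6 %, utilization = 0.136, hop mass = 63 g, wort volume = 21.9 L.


IBU = (α/100)·mass·U·1000 / V
IBU = (8.6/100)·63·0.136·1000 / 21.9

33.6460 IBU


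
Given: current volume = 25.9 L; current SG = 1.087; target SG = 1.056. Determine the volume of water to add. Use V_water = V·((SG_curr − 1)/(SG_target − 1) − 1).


V_water = 25.9·((1.087 − 1)/(1.056 − 1) − 1)

14.3375 L


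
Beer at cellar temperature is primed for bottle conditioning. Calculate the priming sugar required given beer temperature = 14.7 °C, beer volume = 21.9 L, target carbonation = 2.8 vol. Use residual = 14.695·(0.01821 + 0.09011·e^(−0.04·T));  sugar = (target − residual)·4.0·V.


residual = 14.695·(0.01821 + 0.09011·e^(−0.04·14.7)) = 1.0031
sugar = (2.8 − 1.0031)·4.0·21.9

157.4096 g


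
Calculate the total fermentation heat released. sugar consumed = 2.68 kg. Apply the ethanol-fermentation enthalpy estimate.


Q = m_sugar · 590 kJ/kg
Q = 2.68 · 590

1581.2000 kJ


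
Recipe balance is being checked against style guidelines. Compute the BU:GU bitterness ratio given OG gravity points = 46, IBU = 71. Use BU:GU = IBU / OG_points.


BU:GU = 71 / 46

1.5435


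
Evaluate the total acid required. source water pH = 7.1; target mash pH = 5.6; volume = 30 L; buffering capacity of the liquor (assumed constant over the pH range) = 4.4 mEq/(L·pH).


acid = buffering capacity · (pH_source − pH_target) · V
acid = 4.4 · (7.1 − 5.6) · 30

198.0000 mEq


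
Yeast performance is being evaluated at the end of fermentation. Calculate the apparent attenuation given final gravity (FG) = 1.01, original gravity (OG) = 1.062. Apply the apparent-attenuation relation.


AA = (OG − FG)/(OG − 1) · 100
AA = (1.062 − 1.01)/(1.062 − 1) · 100

83.8710 %


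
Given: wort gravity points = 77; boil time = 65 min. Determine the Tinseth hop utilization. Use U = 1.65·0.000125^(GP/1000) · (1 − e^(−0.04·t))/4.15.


bigness = 1.65·0.000125^(77/1000) = 0.8259
boil_factor = (1 − e^(−0.04·65))/4.15 = 0.2231
U = 0.8259 · 0.2231

0.1842


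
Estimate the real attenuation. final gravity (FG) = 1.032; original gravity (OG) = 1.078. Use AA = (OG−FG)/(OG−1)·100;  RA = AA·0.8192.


AA = (1.078 − 1.032)/(1.078 − 1)·100 = 58.9744
RA = 58.9744·0.8192

48.3118 %


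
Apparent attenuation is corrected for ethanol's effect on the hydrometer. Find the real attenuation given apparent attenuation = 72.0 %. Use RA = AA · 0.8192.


RA = 72.0 · 0.8192

58.9824 %


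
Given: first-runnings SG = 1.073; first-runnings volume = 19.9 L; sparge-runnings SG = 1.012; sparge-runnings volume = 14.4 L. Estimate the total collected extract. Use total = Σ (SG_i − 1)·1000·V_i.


first = (1.073 − 1)·1000·19.9 = 1452.7000
sparge = (1.012 − 1)·1000·14.4 = 172.8000
total = 1452.7000 + 172.8000

1625.5000 gravity·L


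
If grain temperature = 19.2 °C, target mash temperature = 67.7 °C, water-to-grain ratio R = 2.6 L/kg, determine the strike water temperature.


T_strike = (0.41/R)·(T_mash − T_grain) + T_mash
T_strike = (0.41/2.6)·(67.7 − 19.2) + 67.7

75.3481 °C


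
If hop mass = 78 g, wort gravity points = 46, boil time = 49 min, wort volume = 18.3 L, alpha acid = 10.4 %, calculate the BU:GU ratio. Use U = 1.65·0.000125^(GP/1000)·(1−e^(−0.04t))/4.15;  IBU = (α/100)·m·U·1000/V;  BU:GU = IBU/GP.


U = 1.65·0.000125^(46/1000)·(1−e^(−0.04·49))/4.15 = 0.2259
IBU = (10.4/100)·78·0.2259·1000/18.3 = 100.1464
BU:GU = 100.1464/46

2.1771


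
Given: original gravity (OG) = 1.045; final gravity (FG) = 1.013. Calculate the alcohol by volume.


ABV = (OG − FG) · 131.25
ABV = (1.045 − 1.013) · 131.25

4.2000 % ABV


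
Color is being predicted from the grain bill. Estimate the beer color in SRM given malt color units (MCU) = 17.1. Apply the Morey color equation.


SRM = 1.4922 · MCU^0.6859
SRM = 1.4922 · 17.1^0.6859

10.4602 SRM


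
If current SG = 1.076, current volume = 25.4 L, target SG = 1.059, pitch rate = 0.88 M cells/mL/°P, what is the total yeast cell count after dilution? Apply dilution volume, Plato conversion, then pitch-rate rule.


V_w = V·((SG_c−1)/(SG_t−1)−1);  °P = 259 − 259/SG_t;  cells = rate·(V+V_w)·°P
V_w = 25.4·((1.076−1)/(1.059−1)−1) = 7.3186
V_final = 25.4 + 7.3186 = 32.7186
°P = 259 − 259/1.059 = 14.4297
cells = 0.88·32.7186·14.4297

415.4644 billion cells


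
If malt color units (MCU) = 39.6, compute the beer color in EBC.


SRM = 1.4922·MCU^0.6859;  EBC = SRM·1.97
SRM = 1.4922·39.6^0.6859 = 18.6074
EBC = 18.6074·1.97

36.6566 EBC


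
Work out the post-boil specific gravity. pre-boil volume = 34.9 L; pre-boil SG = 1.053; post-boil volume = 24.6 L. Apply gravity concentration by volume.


SG_post = 1 + (SG_pre − 1)·V_pre/V_post
pts_pre = (1.053 − 1)·1000 = 53.0000
pts_post = 53.0000·34.9/24.6 = 75.1911
SG_post = 1 + 75.1911/1000

1.0752


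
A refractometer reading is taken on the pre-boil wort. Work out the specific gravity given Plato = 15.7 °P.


SG = 259/(259 − P)
SG = 259/(259 − 15.7)

1.0645


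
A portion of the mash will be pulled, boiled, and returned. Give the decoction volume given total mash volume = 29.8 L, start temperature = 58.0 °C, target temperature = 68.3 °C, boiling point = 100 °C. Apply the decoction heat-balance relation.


V_dec = V_total·(T_target − T_start)/(T_boil − T_start)
V_dec = 29.8·(68.3 − 58.0)/(100 − 58.0)

7.3081 L


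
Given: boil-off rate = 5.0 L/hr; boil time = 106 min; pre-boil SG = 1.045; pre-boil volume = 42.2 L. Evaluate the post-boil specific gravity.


V_post = V_pre − rate·(t/60);  SG_post = 1 + (SG_pre−1)·V_pre/V_post
V_post = 42.2 − 5.0·(106/60) = 33.3667
SG_post = 1 + (1.045 − 1)·42.2/33.3667

1.0569


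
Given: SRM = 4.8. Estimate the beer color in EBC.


EBC = SRM · 1.97
EBC = 4.8 · 1.97

9.4560 EBC


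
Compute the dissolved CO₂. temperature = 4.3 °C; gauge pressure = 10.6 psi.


vols = (P + 14.695)·(0.01821 + 0.09011·e^(−0.04·T))
vols = (10.6 + 14.695)·(0.01821 + 0.09011·e^(−0.04·4.3))

2.3798 volumes


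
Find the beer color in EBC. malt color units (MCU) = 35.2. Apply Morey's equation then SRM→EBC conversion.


SRM = 1.4922·MCU^0.6859;  EBC = SRM·1.97
SRM = 1.4922·35.2^0.6859 = 17.1633
EBC = 17.1633·1.97

33.8117 EBC


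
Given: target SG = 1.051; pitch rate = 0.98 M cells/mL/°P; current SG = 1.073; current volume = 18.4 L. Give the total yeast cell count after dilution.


V_w = V·((SG_c−1)/(SG_t−1)−1);  °P = 259 − 259/SG_t;  cells = rate·(V+V_w)·°P
V_w = 18.4·((1.073−1)/(1.051−1)−1) = 7.9373
V_final = 18.4 + 7.9373 = 26.3373
°P = 259 − 259/1.051 = 12.5680
cells = 0.98·26.3373·12.5680

324.3873 billion cells


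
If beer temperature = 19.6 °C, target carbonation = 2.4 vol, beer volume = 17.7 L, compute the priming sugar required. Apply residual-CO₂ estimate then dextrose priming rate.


residual = 14.695·(0.01821 + 0.09011·e^(−0.04·T));  sugar = (target − residual)·4.0·V
residual = 14.695·(0.01821 + 0.09011·e^(−0.04·19.6)) = 0.8722
sugar = (2.4 − 0.8722)·4.0·17.7

108.1698 g


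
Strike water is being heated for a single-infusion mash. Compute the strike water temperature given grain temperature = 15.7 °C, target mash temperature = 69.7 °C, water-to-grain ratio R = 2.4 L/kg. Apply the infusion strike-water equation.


T_strike = (0.41/R)·(T_mash − T_grain) + T_mash
T_strike = (0.41/2.4)·(69.7 − 15.7) + 69.7

78.9250 °C


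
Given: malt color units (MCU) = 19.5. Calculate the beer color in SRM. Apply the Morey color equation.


SRM = 1.4922 · MCU^0.6859
SRM = 1.4922 · 19.5^0.6859

11.4462 SRM


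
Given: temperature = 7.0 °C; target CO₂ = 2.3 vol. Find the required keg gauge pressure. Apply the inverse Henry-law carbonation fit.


psi = vols/(0.01821 + 0.09011·e^(−0.04·T)) − 14.695
psi = 2.3/(0.01821 + 0.09011·e^(−0.04·7.0)) − 14.695

11.9520 psi


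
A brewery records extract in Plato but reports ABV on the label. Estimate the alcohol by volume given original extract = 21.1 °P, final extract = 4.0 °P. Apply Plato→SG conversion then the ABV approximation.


SG = 259/(259 − P);  ABV = (OG − FG)·131.25
OG = 259/(259 − 21.1) = 1.0887
FG = 259/(259 − 4.0) = 1.0157
ABV = (1.0887 − 1.0157)·131.25

9.5821 % ABV


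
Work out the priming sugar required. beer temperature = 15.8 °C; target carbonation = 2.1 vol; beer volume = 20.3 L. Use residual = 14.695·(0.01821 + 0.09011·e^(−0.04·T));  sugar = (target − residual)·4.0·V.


residual = 14.695·(0.01821 + 0.09011·e^(−0.04·15.8)) = 0.9714
sugar = (2.1 − 0.9714)·4.0·20.3

91.6401 g


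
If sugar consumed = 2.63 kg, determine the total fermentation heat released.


Q = m_sugar · 590 kJ/kg
Q = 2.63 · 590

1551.7000 kJ


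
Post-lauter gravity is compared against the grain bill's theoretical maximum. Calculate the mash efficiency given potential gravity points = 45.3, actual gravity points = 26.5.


efficiency = actual / potential × 100
efficiency = 26.5 / 45.3 × 100

58.4989 %


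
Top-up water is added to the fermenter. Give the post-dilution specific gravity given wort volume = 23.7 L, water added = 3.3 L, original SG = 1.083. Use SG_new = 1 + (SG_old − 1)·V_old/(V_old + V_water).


pts = (1.083 − 1)·1000·23.7/(23.7 + 3.3) = 72.8556
SG_new = 1 + 72.8556/1000

1.0729


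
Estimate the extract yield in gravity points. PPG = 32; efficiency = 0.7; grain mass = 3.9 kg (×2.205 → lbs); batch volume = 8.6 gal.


points = lbs × PPG × eff / vol
lbs = 3.9 × 2.205 = 8.5995
points = 8.5995 × 32 × 0.7 / 8.6

22.3987 points


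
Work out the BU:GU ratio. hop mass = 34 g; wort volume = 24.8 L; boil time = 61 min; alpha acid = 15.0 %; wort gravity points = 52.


U = 1.65·0.000125^(GP/1000)·(1−e^(−0.04t))/4.15;  IBU = (α/100)·m·U·1000/V;  BU:GU = IBU/GP
U = 1.65·0.000125^(52/1000)·(1−e^(−0.04·61))/4.15 = 0.2274
IBU = (15.0/100)·34·0.2274·1000/24.8 = 46.7722
BU:GU = 46.7722/52

0.8995


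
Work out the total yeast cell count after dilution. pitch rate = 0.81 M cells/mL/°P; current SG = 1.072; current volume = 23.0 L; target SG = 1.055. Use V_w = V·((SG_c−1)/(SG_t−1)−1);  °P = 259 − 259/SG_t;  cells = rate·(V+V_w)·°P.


V_w = 23.0·((1.072−1)/(1.055−1)−1) = 7.1091
V_final = 23.0 + 7.1091 = 30.1091
°P = 259 − 259/1.055 = 13.5024
cells = 0.81·30.1091·13.5024

329.3007 billion cells


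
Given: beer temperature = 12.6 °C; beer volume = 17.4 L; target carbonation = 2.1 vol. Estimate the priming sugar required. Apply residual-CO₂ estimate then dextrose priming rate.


residual = 14.695·(0.01821 + 0.09011·e^(−0.04·T));  sugar = (target − residual)·4.0·V
residual = 14.695·(0.01821 + 0.09011·e^(−0.04·12.6)) = 1.0675
sugar = (2.1 − 1.0675)·4.0·17.4

71.8594 g


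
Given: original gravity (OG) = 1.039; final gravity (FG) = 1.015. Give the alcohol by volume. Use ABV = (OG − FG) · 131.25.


ABV = (1.039 − 1.015) · 131.25

3.1500 % ABV


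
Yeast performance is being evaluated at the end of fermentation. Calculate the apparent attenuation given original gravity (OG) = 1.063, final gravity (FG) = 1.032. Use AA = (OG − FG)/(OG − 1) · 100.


AA = (1.063 − 1.032)/(1.063 − 1) · 100

49.2063 %


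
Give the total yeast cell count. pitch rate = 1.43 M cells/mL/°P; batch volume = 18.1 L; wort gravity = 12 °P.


cells (billions) = rate · V_L · °P
cells = 1.43 · 18.1 · 12

310.5960 billion cells


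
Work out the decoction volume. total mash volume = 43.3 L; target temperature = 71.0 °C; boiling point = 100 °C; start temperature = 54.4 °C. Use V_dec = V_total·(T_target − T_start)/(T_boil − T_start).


V_dec = 43.3·(71.0 − 54.4)/(100 − 54.4)

15.7627 L


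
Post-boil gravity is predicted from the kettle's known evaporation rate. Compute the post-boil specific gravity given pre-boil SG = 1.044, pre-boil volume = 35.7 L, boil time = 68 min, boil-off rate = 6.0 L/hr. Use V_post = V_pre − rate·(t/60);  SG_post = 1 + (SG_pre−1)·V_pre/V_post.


V_post = 35.7 − 6.0·(68/60) = 28.9000
SG_post = 1 + (1.044 − 1)·35.7/28.9000

1.0544


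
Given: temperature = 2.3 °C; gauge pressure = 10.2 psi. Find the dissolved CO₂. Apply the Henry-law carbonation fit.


vols = (P + 14.695)·(0.01821 + 0.09011·e^(−0.04·T))
vols = (10.2 + 14.695)·(0.01821 + 0.09011·e^(−0.04·2.3))

2.4995 volumes


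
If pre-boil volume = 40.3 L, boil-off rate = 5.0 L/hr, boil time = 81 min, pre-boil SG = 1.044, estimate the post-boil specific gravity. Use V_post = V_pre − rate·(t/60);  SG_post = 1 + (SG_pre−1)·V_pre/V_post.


V_post = 40.3 − 5.0·(81/60) = 33.5500
SG_post = 1 + (1.044 − 1)·40.3/33.5500

1.0529


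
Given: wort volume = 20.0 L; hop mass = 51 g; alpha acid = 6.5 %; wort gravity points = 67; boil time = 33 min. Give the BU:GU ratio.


U = 1.65·0.000125^(GP/1000)·(1−e^(−0.04t))/4.15;  IBU = (α/100)·m·U·1000/V;  BU:GU = IBU/GP
U = 1.65·0.000125^(67/1000)·(1−e^(−0.04·33))/4.15 = 0.1596
IBU = (6.5/100)·51·0.1596·1000/20.0 = 26.4488
BU:GU = 26.4488/67

0.3948


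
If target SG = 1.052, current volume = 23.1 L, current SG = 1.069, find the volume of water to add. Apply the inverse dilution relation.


V_water = V·((SG_curr − 1)/(SG_target − 1) − 1)
V_water = 23.1·((1.069 − 1)/(1.052 − 1) − 1)

7.5519 L


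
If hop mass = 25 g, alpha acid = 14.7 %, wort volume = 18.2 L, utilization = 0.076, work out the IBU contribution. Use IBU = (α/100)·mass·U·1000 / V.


IBU = (14.7/100)·25·0.076·1000 / 18.2

15.3462 IBU


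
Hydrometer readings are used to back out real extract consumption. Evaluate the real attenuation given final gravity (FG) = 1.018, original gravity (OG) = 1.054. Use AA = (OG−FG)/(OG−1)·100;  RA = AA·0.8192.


AA = (1.054 − 1.018)/(1.054 − 1)·100 = 66.6667
RA = 66.6667·0.8192

54.6133 %


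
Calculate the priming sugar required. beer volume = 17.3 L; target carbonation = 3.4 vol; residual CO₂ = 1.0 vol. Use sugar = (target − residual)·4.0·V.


sugar = (3.4 − 1.0)·4.0·17.3

166.0800 g


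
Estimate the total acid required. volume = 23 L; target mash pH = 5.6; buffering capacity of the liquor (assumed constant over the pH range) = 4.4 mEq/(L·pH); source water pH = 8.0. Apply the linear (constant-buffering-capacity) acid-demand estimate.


acid = buffering capacity · (pH_source − pH_target) · V
acid = 4.4 · (8.0 − 5.6) · 23

242.8800 mEq


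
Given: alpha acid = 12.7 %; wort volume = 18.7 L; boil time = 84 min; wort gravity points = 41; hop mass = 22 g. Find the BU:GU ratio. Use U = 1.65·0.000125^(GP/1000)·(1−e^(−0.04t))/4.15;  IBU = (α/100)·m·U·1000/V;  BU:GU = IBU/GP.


U = 1.65·0.000125^(41/1000)·(1−e^(−0.04·84))/4.15 = 0.2655
IBU = (12.7/100)·22·0.2655·1000/18.7 = 39.6680
BU:GU = 39.6680/41

0.9675


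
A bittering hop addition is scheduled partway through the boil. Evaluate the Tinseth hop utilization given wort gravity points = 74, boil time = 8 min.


U = 1.65·0.000125^(GP/1000) · (1 − e^(−0.04·t))/4.15
bigness = 1.65·0.000125^(74/1000) = 0.8485
boil_factor = (1 − e^(−0.04·8))/4.15 = 0.0660
U = 0.8485 · 0.0660

0.0560


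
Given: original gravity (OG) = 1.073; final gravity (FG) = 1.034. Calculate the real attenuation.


AA = (OG−FG)/(OG−1)·100;  RA = AA·0.8192
AA = (1.073 − 1.034)/(1.073 − 1)·100 = 53.4247
RA = 53.4247·0.8192

43.7655 %


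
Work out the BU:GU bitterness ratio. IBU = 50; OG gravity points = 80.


BU:GU = IBU / OG_points
BU:GU = 50 / 80

0.6250


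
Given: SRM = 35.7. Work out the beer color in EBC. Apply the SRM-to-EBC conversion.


EBC = SRM · 1.97
EBC = 35.7 · 1.97

70.3290 EBC


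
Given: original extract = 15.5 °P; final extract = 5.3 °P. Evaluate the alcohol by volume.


SG = 259/(259 − P);  ABV = (OG − FG)·131.25
OG = 259/(259 − 15.5) = 1.0637
FG = 259/(259 − 5.3) = 1.0209
ABV = (1.0637 − 1.0209)·131.25

5.6128 % ABV


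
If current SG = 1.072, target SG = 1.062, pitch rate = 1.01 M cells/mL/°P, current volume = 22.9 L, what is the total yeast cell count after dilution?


V_w = V·((SG_c−1)/(SG_t−1)−1);  °P = 259 − 259/SG_t;  cells = rate·(V+V_w)·°P
V_w = 22.9·((1.072−1)/(1.062−1)−1) = 3.6935
V_final = 22.9 + 3.6935 = 26.5935
°P = 259 − 259/1.062 = 15.1205
cells = 1.01·26.5935·15.1205

406.1296 billion cells


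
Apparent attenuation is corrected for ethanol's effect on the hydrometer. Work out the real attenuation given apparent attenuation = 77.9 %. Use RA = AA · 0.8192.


RA = 77.9 · 0.8192

63.8157 %


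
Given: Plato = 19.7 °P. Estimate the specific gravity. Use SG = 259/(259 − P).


SG = 259/(259 − 19.7)

1.0823


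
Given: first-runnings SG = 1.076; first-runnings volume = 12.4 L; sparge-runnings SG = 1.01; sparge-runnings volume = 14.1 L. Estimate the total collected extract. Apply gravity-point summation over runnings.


total = Σ (SG_i − 1)·1000·V_i
first = (1.076 − 1)·1000·12.4 = 942.4000
sparge = (1.01 − 1)·1000·14.1 = 141.0000
total = 942.4000 + 141.0000

1083.4000 gravity·L


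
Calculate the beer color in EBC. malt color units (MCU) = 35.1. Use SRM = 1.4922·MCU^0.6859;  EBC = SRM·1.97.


SRM = 1.4922·35.1^0.6859 = 17.1298
EBC = 17.1298·1.97

33.7458 EBC


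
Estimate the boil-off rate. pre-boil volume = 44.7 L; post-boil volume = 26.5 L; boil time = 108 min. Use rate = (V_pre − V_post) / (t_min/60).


rate = (44.7 − 26.5) / (108/60)

10.1111 L/hr


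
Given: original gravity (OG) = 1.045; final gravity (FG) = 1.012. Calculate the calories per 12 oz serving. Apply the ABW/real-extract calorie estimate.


ABW = (OG−FG)·131.25·0.79/FG;  °P = 259 − 259/SG (for OG→OE and FG→AE);  RE = 0.1808·OE + 0.8192·AE;  Cal = (6.9·ABW + 4·(RE−0.1))·FG·3.55
ABW = (1.045 − 1.012)·131.25·0.79/1.012 = 3.3811
OE = 259 − 259/1.045 = 11.1531 °P
AE = 259 − 259/1.012 = 3.0711 °P
RE = 0.1808·11.1531 + 0.8192·3.0711 = 4.5324 °P
Cal = (6.9·3.3811 + 4·(4.5324−0.1))·1.012·3.55

147.5091 kcal


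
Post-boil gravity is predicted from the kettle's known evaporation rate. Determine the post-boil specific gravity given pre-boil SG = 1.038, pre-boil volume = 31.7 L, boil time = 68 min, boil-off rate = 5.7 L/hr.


V_post = V_pre − rate·(t/60);  SG_post = 1 + (SG_pre−1)·V_pre/V_post
V_post = 31.7 − 5.7·(68/60) = 25.2400
SG_post = 1 + (1.038 − 1)·31.7/25.2400

1.0477


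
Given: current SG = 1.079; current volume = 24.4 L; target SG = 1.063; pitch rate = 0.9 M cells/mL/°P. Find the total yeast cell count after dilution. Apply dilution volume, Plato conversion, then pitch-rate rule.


V_w = V·((SG_c−1)/(SG_t−1)−1);  °P = 259 − 259/SG_t;  cells = rate·(V+V_w)·°P
V_w = 24.4·((1.079−1)/(1.063−1)−1) = 6.1968
V_final = 24.4 + 6.1968 = 30.5968
°P = 259 − 259/1.063 = 15.3500
cells = 0.9·30.5968·15.3500

422.6938 billion cells


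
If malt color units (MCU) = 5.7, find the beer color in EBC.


SRM = 1.4922·MCU^0.6859;  EBC = SRM·1.97
SRM = 1.4922·5.7^0.6859 = 4.9236
EBC = 4.9236·1.97

9.6995 EBC


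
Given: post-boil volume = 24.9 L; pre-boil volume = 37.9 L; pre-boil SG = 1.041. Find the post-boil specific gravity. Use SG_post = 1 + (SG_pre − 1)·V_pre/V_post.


pts_pre = (1.041 − 1)·1000 = 41.0000
pts_post = 41.0000·37.9/24.9 = 62.4056
SG_post = 1 + 62.4056/1000

1.0624


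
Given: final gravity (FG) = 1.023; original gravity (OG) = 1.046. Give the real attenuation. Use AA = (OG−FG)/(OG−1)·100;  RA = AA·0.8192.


AA = (1.046 − 1.023)/(1.046 − 1)·100 = 50.0000
RA = 50.0000·0.8192

40.9600 %


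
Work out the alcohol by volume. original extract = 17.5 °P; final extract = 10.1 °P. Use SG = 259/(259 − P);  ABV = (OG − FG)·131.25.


OG = 259/(259 − 17.5) = 1.0725
FG = 259/(259 − 10.1) = 1.0406
ABV = (1.0725 − 1.0406)·131.25

4.1849 % ABV


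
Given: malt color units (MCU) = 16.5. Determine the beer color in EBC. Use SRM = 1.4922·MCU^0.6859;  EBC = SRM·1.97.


SRM = 1.4922·16.5^0.6859 = 10.2070
EBC = 10.2070·1.97

20.1078 EBC


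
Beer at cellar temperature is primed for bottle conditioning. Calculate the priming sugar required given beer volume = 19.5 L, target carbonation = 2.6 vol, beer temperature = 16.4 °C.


residual = 14.695·(0.01821 + 0.09011·e^(−0.04·T));  sugar = (target − residual)·4.0·V
residual = 14.695·(0.01821 + 0.09011·e^(−0.04·16.4)) = 0.9547
sugar = (2.6 − 0.9547)·4.0·19.5

128.3306 g


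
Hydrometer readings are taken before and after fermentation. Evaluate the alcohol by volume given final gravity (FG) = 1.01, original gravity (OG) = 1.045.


ABV = (OG − FG) · 131.25
ABV = (1.045 − 1.01) · 131.25

4.5937 % ABV


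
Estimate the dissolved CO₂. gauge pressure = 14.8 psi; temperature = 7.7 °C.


vols = (P + 14.695)·(0.01821 + 0.09011·e^(−0.04·T))
vols = (14.8 + 14.695)·(0.01821 + 0.09011·e^(−0.04·7.7))

2.4904 volumes


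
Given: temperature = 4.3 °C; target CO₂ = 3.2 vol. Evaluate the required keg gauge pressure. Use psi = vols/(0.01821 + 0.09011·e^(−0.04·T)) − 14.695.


psi = 3.2/(0.01821 + 0.09011·e^(−0.04·4.3)) − 14.695

19.3183 psi


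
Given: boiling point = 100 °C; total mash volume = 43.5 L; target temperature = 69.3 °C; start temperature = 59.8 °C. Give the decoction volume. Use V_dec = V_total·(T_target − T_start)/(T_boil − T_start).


V_dec = 43.5·(69.3 − 59.8)/(100 − 59.8)

10.2799 L


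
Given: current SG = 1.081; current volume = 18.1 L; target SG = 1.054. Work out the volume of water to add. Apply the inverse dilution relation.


V_water = V·((SG_curr − 1)/(SG_target − 1) − 1)
V_water = 18.1·((1.081 − 1)/(1.054 − 1) − 1)

9.0500 L


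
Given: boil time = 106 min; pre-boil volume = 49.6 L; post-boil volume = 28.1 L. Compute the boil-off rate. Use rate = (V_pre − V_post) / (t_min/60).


rate = (49.6 − 28.1) / (106/60)

12.1698 L/hr


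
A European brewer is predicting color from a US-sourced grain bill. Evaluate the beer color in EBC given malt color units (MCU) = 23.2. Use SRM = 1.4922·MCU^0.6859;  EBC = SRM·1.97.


SRM = 1.4922·23.2^0.6859 = 12.8948
EBC = 12.8948·1.97

25.4028 EBC


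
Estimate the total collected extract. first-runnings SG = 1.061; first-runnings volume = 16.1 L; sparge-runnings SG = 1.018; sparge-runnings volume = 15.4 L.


total = Σ (SG_i − 1)·1000·V_i
first = (1.061 − 1)·1000·16.1 = 982.1000
sparge = (1.018 − 1)·1000·15.4 = 277.2000
total = 982.1000 + 277.2000

1259.3000 gravity·L


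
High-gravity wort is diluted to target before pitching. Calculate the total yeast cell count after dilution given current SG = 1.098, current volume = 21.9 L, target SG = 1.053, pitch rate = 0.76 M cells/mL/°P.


V_w = V·((SG_c−1)/(SG_t−1)−1);  °P = 259 − 259/SG_t;  cells = rate·(V+V_w)·°P
V_w = 21.9·((1.098−1)/(1.053−1)−1) = 18.5943
V_final = 21.9 + 18.5943 = 40.4943
°P = 259 − 259/1.053 = 13.0361
cells = 0.76·40.4943·13.0361

401.1947 billion cells
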